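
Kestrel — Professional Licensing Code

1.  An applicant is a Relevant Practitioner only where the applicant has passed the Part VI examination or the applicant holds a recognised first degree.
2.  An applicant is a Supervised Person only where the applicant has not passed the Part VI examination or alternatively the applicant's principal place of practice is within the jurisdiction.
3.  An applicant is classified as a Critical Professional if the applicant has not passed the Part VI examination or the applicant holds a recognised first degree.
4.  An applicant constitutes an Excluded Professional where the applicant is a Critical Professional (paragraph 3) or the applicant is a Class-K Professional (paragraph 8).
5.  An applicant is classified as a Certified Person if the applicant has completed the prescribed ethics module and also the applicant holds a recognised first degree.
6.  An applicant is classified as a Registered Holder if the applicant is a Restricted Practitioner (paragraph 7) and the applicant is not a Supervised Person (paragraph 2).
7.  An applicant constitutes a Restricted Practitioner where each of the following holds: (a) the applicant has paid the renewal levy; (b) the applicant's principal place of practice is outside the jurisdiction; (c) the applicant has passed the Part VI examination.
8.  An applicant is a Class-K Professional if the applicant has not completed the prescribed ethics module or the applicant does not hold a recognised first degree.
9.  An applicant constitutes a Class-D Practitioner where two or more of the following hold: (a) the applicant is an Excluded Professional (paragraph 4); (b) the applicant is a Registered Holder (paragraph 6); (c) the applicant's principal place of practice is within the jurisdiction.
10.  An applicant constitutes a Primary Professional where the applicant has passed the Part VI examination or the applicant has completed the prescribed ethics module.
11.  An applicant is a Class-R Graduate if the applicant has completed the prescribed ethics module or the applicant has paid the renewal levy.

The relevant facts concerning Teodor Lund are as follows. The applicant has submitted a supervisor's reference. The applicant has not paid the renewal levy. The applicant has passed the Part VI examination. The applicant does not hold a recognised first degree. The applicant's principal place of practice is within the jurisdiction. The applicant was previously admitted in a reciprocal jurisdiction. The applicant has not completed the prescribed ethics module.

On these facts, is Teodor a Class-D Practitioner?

paragraph 3 — Critical Professional: [the applicant has not passed the Part VI examination? no] OR [the applicant holds a recognised first degree? no] → not satisfied.
paragraph 8 — Class-K Professional: [the applicant has not completed the prescribed ethics module? yes] OR [the applicant does not hold a recognised first degree? yes] → satisfied.
paragraph 4 — Excluded Professional: [Critical Professional (paragraph 3)? no] OR [Class-K Professional (paragraph 8)? yes] → satisfied.
paragraph 7 — Restricted Practitioner: [the applicant has paid the renewal levy? no] AND [the applicant's principal place of practice is outside the jurisdiction? no] AND [the applicant has passed the Part VI examination? yes] → not satisfied.
paragraph 2 — Supervised Person: [the applicant has not passed the Part VI examination? no] OR [the applicant's principal place of practice is within the jurisdiction? yes] → satisfied.
paragraph 6 — Registered Holder: [Restricted Practitioner (paragraph 7)? no] AND [not a Supervised Person (paragraph 2)? no] → not satisfied.
paragraph 9 — Class-D Practitioner: Excluded Professional (paragraph 4)? yes; Registered Holder (paragraph 6)? no; the applicant's principal place of practice is within the jurisdiction? yes — 2 of 3 hold (need ≥2) → satisfied.

Yes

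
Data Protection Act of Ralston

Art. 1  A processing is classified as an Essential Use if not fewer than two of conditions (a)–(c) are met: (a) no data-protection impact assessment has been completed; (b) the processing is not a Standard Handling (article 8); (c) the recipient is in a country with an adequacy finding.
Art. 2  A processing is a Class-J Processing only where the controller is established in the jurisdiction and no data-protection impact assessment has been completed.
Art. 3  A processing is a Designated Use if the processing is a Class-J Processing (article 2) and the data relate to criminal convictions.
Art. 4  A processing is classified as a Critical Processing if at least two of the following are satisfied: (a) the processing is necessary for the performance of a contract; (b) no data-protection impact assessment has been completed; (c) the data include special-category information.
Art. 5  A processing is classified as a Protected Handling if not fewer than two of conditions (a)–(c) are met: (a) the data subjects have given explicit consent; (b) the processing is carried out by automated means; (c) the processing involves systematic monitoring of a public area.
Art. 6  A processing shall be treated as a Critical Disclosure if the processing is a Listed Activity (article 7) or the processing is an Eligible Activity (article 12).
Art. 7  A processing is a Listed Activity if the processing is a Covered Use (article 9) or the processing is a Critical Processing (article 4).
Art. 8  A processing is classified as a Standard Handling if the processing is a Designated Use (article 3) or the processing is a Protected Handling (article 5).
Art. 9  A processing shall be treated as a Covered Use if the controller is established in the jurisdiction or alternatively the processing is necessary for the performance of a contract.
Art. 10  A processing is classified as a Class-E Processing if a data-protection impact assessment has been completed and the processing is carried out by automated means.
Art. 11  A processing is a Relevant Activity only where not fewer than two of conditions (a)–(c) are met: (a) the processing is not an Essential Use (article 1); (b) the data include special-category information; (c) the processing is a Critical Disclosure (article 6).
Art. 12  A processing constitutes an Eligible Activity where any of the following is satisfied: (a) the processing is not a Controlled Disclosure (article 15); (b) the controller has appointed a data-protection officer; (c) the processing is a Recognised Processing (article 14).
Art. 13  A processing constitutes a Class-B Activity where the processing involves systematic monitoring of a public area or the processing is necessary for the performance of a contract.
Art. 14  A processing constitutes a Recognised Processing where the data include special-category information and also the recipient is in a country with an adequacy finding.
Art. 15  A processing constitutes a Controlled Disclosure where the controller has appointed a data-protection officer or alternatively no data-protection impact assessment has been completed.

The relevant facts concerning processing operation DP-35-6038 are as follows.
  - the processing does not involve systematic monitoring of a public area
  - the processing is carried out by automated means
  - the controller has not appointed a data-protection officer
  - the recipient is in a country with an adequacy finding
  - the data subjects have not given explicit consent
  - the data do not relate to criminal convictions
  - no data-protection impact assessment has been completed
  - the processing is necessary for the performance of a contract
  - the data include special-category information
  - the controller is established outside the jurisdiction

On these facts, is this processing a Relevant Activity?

article 2 — Class-J Processing: [the controller is established in the jurisdiction? no] AND [no data-protection impact assessment has been completed? yes] → not satisfied.
article 3 — Designated Use: [Class-J Processing (article 2)? no] AND [the data relate to criminal convictions? no] → not satisfied.
article 5 — Protected Handling: the data subjects have given explicit consent? no; the processing is carried out by automated means? yes; the processing involves systematic monitoring of a public area? no — 1 of 3 hold (need ≥2) → not satisfied.
article 8 — Standard Handling: [Designated Use (article 3)? no] OR [Protected Handling (article 5)? no] → not satisfied.
article 1 — Essential Use: no data-protection impact assessment has been completed? yes; not a Standard Handling (article 8)? yes; the recipient is in a country with an adequacy finding? yes — 3 of 3 hold (need ≥2) → satisfied.
article 9 — Covered Use: [the controller is established in the jurisdiction? no] OR [the processing is necessary for the performance of a contract? yes] → satisfied.
article 4 — Critical Processing: the processing is necessary for the performance of a contract? yes; no data-protection impact assessment has been completed? yes; the data include special-category information? yes — 3 of 3 hold (need ≥2) → satisfied.
article 7 — Listed Activity: [Covered Use (article 9)? yes] OR [Critical Processing (article 4)? yes] → satisfied.
article 15 — Controlled Disclosure: [the controller has appointed a data-protection officer? no] OR [no data-protection impact assessment has been completed? yes] → satisfied.
article 14 — Recognised Processing: [the data include special-category information? yes] AND [the recipient is in a country with an adequacy finding? yes] → satisfied.
article 12 — Eligible Activity: [not a Controlled Disclosure (article 15)? no] OR [the controller has appointed a data-protection officer? no] OR [Recognised Processing (article 14)? yes] → satisfied.
article 6 — Critical Disclosure: [Listed Activity (article 7)? yes] OR [Eligible Activity (article 12)? yes] → satisfied.
article 11 — Relevant Activity: not an Essential Use (article 1)? no; the data include special-category information? yes; Critical Disclosure (article 6)? yes — 2 of 3 hold (need ≥2) → satisfied.

Yes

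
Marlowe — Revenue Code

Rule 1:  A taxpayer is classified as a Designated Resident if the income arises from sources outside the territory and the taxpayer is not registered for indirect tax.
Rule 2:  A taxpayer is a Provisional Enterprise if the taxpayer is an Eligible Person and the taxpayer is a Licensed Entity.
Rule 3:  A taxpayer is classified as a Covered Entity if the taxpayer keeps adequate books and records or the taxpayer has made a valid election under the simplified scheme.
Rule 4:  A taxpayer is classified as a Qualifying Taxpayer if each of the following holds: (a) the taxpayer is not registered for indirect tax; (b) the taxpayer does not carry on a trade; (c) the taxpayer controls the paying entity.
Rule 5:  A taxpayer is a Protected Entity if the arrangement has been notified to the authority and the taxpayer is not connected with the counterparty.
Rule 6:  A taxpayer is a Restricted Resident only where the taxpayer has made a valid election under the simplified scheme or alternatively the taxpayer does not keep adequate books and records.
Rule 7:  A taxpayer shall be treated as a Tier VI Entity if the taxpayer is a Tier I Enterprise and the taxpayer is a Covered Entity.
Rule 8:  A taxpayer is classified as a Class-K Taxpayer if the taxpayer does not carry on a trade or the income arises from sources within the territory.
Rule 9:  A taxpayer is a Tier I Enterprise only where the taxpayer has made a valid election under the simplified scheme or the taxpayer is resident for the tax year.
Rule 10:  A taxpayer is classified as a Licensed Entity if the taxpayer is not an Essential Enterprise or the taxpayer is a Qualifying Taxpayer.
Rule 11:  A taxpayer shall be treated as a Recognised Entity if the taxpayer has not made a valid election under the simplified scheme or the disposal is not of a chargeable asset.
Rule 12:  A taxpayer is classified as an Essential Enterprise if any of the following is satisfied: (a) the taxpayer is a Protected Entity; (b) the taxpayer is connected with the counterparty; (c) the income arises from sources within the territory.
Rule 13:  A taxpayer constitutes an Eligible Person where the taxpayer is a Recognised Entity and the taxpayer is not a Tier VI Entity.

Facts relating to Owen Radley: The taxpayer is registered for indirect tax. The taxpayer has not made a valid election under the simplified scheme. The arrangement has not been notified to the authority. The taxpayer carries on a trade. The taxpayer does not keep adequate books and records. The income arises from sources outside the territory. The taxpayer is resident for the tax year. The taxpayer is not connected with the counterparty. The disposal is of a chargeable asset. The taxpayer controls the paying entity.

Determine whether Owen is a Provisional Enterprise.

Under rule 11: the taxpayer has not made a valid election under the simplified scheme? yes; or the disposal is not of a chargeable asset? no. So the taxpayer is a Recognised Entity.
Under rule 9: the taxpayer has made a valid election under the simplified scheme? no; or the taxpayer is resident for the tax year? yes. So the taxpayer is a Tier I Enterprise.
Under rule 3: the taxpayer keeps adequate books and records? no; or the taxpayer has made a valid election under the simplified scheme? no. So the taxpayer is not a Covered Entity.
Under rule 7: Tier I Enterprise (rule 9)? yes; and Covered Entity (rule 3)? no. So the taxpayer is not a Tier VI Entity.
Under rule 13: Recognised Entity (rule 11)? yes; and not a Tier VI Entity (rule 7)? yes. So the taxpayer is an Eligible Person.
Under rule 5: the arrangement has been notified to the authority? no; and the taxpayer is not connected with the counterparty? yes. So the taxpayer is not a Protected Entity.
Under rule 12: Protected Entity (rule 5)? no; or the taxpayer is connected with the counterparty? no; or the income arises from sources within the territory? no. So the taxpayer is not an Essential Enterprise.
Under rule 4: the taxpayer is not registered for indirect tax? no; and the taxpayer does not carry on a trade? no; and the taxpayer controls the paying entity? yes. So the taxpayer is not a Qualifying Taxpayer.
Under rule 10: not an Essential Enterprise (rule 12)? yes; or Qualifying Taxpayer (rule 4)? no. So the taxpayer is a Licensed Entity.
Under rule 2: Eligible Person (rule 13)? yes; and Licensed Entity (rule 10)? yes. So the taxpayer is a Provisional Enterprise.

Yes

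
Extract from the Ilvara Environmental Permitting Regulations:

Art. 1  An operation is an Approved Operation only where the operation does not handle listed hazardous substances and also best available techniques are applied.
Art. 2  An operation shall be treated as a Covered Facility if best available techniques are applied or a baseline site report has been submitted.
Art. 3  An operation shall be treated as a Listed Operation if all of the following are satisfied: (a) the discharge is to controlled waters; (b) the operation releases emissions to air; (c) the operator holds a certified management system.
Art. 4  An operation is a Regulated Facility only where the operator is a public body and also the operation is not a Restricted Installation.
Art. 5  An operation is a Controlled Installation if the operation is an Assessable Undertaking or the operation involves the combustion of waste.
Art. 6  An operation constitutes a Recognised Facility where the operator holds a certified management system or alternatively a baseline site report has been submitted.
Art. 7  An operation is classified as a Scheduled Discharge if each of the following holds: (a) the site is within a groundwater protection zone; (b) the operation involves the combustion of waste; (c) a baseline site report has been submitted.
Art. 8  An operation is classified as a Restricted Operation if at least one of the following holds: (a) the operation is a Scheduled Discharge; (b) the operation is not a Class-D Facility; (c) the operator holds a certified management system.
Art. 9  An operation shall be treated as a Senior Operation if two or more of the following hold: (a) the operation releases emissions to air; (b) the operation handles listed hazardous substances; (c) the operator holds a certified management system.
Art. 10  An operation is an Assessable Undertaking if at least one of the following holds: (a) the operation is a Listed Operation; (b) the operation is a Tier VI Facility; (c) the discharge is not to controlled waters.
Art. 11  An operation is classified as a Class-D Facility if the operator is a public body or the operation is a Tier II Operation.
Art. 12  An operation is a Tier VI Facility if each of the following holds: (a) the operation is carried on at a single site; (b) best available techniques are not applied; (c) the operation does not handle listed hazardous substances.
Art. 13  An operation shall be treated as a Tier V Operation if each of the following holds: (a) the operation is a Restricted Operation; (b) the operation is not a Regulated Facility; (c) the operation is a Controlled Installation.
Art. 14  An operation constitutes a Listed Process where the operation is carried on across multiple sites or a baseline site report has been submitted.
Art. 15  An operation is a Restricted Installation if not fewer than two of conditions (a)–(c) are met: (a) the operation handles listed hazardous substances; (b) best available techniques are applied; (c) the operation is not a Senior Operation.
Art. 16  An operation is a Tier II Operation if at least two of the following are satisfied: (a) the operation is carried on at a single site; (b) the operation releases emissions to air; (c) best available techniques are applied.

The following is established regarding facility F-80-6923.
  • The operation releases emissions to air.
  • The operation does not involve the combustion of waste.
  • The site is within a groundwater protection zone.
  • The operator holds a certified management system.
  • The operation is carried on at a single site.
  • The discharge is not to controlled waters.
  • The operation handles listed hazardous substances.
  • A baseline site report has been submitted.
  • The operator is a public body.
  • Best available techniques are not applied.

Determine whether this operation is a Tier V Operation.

No

article 7 — Scheduled Discharge: [the site is within a groundwater protection zone? yes] AND [the operation involves the combustion of waste? no] AND [a baseline site report has been submitted? yes] → not satisfied.
article 16 — Tier II Operation: the operation is carried on at a single site? yes; the operation releases emissions to air? yes; best available techniques are applied? no — 2 of 3 hold (need ≥2) → satisfied.
article 11 — Class-D Facility: [the operator is a public body? yes] OR [Tier II Operation (article 16)? yes] → satisfied.
article 8 — Restricted Operation: [Scheduled Discharge (article 7)? no] OR [not a Class-D Facility (article 11)? no] OR [the operator holds a certified management system? yes] → satisfied.
article 9 — Senior Operation: the operation releases emissions to air? yes; the operation handles listed hazardous substances? yes; the operator holds a certified management system? yes — 3 of 3 hold (need ≥2) → satisfied.
article 15 — Restricted Installation: the operation handles listed hazardous substances? yes; best available techniques are applied? no; not a Senior Operation (article 9)? no — 1 of 3 hold (need ≥2) → not satisfied.
article 4 — Regulated Facility: [the operator is a public body? yes] AND [not a Restricted Installation (article 15)? yes] → satisfied.
article 3 — Listed Operation: [the discharge is to controlled waters? no] AND [the operation releases emissions to air? yes] AND [the operator holds a certified management system? yes] → not satisfied.
article 12 — Tier VI Facility: [the operation is carried on at a single site? yes] AND [best available techniques are not applied? yes] AND [the operation does not handle listed hazardous substances? no] → not satisfied.
article 10 — Assessable Undertaking: [Listed Operation (article 3)? no] OR [Tier VI Facility (article 12)? no] OR [the discharge is not to controlled waters? yes] → satisfied.
article 5 — Controlled Installation: [Assessable Undertaking (article 10)? yes] OR [the operation involves the combustion of waste? no] → satisfied.
article 13 — Tier V Operation: [Restricted Operation (article 8)? yes] AND [not a Regulated Facility (article 4)? no] AND [Controlled Installation (article 5)? yes] → not satisfied.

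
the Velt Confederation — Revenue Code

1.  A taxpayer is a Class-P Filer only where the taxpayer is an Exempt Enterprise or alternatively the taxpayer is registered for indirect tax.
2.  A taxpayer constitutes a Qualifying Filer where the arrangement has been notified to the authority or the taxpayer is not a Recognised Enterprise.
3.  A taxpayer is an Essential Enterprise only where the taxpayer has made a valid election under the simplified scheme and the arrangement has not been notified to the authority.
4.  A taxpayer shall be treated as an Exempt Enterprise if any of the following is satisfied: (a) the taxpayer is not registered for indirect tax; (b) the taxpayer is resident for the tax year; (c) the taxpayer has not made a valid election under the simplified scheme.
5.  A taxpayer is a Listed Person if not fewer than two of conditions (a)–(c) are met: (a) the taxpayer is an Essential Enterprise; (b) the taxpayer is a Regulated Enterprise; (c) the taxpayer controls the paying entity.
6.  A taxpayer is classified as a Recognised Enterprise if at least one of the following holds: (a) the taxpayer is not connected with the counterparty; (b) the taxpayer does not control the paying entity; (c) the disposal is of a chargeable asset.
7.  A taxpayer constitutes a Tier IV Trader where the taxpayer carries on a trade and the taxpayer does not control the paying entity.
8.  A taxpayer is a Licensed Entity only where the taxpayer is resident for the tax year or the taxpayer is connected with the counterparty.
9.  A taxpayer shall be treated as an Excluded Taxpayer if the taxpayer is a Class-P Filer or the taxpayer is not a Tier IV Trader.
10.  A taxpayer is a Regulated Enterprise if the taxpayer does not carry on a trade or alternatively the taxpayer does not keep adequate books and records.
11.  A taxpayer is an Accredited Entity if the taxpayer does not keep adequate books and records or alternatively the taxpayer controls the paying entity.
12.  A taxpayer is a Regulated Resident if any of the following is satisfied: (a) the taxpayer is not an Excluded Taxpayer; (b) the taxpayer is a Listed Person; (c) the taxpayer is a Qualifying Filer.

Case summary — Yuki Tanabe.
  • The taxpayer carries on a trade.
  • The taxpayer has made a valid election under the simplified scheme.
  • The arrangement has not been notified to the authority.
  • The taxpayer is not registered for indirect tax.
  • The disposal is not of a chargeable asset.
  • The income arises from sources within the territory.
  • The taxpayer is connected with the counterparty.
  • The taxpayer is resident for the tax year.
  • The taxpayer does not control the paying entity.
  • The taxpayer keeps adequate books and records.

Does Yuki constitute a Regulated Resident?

No

Under paragraph 4: the taxpayer is not registered for indirect tax? yes; or the taxpayer is resident for the tax year? yes; or the taxpayer has not made a valid election under the simplified scheme? no. So the taxpayer is an Exempt Enterprise.
Under paragraph 1: Exempt Enterprise (paragraph 4)? yes; or the taxpayer is registered for indirect tax? no. So the taxpayer is a Class-P Filer.
Under paragraph 7: the taxpayer carries on a trade? yes; and the taxpayer does not control the paying entity? yes. So the taxpayer is a Tier IV Trader.
Under paragraph 9: Class-P Filer (paragraph 1)? yes; or not a Tier IV Trader (paragraph 7)? no. So the taxpayer is an Excluded Taxpayer.
Under paragraph 3: the taxpayer has made a valid election under the simplified scheme? yes; and the arrangement has not been notified to the authority? yes. So the taxpayer is an Essential Enterprise.
Under paragraph 10: the taxpayer does not carry on a trade? no; or the taxpayer does not keep adequate books and records? no. So the taxpayer is not a Regulated Enterprise.
Under paragraph 5: Essential Enterprise (paragraph 3)? yes; Regulated Enterprise (paragraph 10)? no; the taxpayer controls the paying entity? no — 1 of 3 hold (need ≥2) → not satisfied.
Under paragraph 6: the taxpayer is not connected with the counterparty? no; or the taxpayer does not control the paying entity? yes; or the disposal is of a chargeable asset? no. So the taxpayer is a Recognised Enterprise.
Under paragraph 2: the arrangement has been notified to the authority? no; or not a Recognised Enterprise (paragraph 6)? no. So the taxpayer is not a Qualifying Filer.
Under paragraph 12: not an Excluded Taxpayer (paragraph 9)? no; or Listed Person (paragraph 5)? no; or Qualifying Filer (paragraph 2)? no. So the taxpayer is not a Regulated Resident.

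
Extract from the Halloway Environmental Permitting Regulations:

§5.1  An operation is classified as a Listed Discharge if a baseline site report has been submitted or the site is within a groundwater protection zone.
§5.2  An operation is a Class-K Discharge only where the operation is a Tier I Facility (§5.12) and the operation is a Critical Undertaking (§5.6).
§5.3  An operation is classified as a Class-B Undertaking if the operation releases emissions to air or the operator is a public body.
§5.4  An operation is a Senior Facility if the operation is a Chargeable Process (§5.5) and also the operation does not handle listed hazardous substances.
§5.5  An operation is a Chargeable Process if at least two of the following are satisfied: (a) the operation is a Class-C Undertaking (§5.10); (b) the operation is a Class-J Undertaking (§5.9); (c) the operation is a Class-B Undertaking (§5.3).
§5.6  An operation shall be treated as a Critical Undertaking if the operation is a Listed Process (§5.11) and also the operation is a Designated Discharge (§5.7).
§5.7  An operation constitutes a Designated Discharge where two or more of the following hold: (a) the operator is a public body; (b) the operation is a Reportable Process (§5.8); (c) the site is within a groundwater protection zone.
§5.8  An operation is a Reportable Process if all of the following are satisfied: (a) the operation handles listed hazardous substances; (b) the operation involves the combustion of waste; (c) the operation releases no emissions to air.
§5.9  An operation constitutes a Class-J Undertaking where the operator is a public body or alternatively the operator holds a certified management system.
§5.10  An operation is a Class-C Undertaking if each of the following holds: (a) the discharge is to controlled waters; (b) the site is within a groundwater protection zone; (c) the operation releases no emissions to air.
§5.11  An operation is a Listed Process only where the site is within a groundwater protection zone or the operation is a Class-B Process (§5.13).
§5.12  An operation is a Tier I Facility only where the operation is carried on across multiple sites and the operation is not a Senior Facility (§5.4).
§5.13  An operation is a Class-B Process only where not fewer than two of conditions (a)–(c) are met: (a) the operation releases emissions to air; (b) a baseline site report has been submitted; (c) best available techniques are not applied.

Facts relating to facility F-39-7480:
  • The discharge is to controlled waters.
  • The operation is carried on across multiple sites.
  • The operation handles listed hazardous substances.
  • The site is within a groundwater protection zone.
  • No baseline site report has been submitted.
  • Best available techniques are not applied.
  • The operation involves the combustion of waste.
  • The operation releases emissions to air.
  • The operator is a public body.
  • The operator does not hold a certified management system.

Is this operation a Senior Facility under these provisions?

§5.10 — Class-C Undertaking: [the discharge is to controlled waters? yes] AND [the site is within a groundwater protection zone? yes] AND [the operation releases no emissions to air? no] → not satisfied.
§5.9 — Class-J Undertaking: [the operator is a public body? yes] OR [the operator holds a certified management system? no] → satisfied.
§5.3 — Class-B Undertaking: [the operation releases emissions to air? yes] OR [the operator is a public body? yes] → satisfied.
§5.5 — Chargeable Process: Class-C Undertaking (§5.10)? no; Class-J Undertaking (§5.9)? yes; Class-B Undertaking (§5.3)? yes — 2 of 3 hold (need ≥2) → satisfied.
§5.4 — Senior Facility: [Chargeable Process (§5.5)? yes] AND [the operation does not handle listed hazardous substances? no] → not satisfied.

No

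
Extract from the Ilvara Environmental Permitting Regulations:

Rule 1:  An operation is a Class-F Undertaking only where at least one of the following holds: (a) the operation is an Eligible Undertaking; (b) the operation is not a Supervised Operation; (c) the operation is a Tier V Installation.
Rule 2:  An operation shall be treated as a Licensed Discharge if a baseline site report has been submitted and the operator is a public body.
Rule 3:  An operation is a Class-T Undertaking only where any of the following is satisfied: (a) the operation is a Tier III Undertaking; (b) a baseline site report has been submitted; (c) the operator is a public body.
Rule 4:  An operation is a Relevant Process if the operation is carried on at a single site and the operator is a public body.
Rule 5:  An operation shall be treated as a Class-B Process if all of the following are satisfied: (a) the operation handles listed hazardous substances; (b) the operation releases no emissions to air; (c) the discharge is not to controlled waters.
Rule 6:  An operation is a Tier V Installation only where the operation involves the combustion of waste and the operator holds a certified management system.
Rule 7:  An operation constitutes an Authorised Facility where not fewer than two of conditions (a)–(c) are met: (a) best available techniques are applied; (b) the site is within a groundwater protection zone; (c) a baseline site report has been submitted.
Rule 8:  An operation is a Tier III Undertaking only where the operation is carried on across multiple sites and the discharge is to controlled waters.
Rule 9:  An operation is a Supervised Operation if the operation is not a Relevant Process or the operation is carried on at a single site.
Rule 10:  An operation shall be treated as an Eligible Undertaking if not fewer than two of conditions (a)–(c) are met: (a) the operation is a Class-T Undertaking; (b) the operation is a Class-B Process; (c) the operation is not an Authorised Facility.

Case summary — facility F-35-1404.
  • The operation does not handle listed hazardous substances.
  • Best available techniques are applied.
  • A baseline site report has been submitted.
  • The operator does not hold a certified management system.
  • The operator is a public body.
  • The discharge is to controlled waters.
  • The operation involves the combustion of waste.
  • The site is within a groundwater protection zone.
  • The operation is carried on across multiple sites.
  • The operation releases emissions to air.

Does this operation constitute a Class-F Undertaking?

No

rule 8 — Tier III Undertaking: [the operation is carried on across multiple sites? yes] AND [the discharge is to controlled waters? yes] → satisfied.
rule 3 — Class-T Undertaking: [Tier III Undertaking (rule 8)? yes] OR [a baseline site report has been submitted? yes] OR [the operator is a public body? yes] → satisfied.
rule 5 — Class-B Process: [the operation handles listed hazardous substances? no] AND [the operation releases no emissions to air? no] AND [the discharge is not to controlled waters? no] → not satisfied.
rule 7 — Authorised Facility: best available techniques are applied? yes; the site is within a groundwater protection zone? yes; a baseline site report has been submitted? yes — 3 of 3 hold (need ≥2) → satisfied.
rule 10 — Eligible Undertaking: Class-T Undertaking (rule 3)? yes; Class-B Process (rule 5)? no; not an Authorised Facility (rule 7)? no — 1 of 3 hold (need ≥2) → not satisfied.
rule 4 — Relevant Process: [the operation is carried on at a single site? no] AND [the operator is a public body? yes] → not satisfied.
rule 9 — Supervised Operation: [not a Relevant Process (rule 4)? yes] OR [the operation is carried on at a single site? no] → satisfied.
rule 6 — Tier V Installation: [the operation involves the combustion of waste? yes] AND [the operator holds a certified management system? no] → not satisfied.
rule 1 — Class-F Undertaking: [Eligible Undertaking (rule 10)? no] OR [not a Supervised Operation (rule 9)? no] OR [Tier V Installation (rule 6)? no] → not satisfied.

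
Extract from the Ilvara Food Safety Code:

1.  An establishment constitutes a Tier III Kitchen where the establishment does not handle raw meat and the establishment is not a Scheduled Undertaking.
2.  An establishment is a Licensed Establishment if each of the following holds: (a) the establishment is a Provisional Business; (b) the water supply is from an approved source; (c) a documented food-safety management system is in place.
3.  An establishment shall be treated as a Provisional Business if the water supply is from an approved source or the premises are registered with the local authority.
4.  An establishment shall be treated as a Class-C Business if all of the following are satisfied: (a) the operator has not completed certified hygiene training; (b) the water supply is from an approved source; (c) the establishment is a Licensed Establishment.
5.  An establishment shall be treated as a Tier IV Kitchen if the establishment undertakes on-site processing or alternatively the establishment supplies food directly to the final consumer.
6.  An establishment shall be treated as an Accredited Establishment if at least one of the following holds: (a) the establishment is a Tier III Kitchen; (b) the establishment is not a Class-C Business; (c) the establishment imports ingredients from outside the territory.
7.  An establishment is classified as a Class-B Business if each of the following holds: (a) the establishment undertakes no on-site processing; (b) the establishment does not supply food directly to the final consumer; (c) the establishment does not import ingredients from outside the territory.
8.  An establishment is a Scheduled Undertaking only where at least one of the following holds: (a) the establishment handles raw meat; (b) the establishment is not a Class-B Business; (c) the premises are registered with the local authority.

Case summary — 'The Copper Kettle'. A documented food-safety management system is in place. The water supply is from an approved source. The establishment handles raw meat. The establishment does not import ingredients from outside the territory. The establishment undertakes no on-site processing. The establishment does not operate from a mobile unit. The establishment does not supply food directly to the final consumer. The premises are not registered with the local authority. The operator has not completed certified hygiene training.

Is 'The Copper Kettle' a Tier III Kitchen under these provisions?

Under paragraph 7: the establishment undertakes no on-site processing? yes; and the establishment does not supply food directly to the final consumer? yes; and the establishment does not import ingredients from outside the territory? yes. So the establishment is a Class-B Business.
Under paragraph 8: the establishment handles raw meat? yes; or not a Class-B Business (paragraph 7)? no; or the premises are registered with the local authority? no. So the establishment is a Scheduled Undertaking.
Under paragraph 1: the establishment does not handle raw meat? no; and not a Scheduled Undertaking (paragraph 8)? no. So the establishment is not a Tier III Kitchen.

No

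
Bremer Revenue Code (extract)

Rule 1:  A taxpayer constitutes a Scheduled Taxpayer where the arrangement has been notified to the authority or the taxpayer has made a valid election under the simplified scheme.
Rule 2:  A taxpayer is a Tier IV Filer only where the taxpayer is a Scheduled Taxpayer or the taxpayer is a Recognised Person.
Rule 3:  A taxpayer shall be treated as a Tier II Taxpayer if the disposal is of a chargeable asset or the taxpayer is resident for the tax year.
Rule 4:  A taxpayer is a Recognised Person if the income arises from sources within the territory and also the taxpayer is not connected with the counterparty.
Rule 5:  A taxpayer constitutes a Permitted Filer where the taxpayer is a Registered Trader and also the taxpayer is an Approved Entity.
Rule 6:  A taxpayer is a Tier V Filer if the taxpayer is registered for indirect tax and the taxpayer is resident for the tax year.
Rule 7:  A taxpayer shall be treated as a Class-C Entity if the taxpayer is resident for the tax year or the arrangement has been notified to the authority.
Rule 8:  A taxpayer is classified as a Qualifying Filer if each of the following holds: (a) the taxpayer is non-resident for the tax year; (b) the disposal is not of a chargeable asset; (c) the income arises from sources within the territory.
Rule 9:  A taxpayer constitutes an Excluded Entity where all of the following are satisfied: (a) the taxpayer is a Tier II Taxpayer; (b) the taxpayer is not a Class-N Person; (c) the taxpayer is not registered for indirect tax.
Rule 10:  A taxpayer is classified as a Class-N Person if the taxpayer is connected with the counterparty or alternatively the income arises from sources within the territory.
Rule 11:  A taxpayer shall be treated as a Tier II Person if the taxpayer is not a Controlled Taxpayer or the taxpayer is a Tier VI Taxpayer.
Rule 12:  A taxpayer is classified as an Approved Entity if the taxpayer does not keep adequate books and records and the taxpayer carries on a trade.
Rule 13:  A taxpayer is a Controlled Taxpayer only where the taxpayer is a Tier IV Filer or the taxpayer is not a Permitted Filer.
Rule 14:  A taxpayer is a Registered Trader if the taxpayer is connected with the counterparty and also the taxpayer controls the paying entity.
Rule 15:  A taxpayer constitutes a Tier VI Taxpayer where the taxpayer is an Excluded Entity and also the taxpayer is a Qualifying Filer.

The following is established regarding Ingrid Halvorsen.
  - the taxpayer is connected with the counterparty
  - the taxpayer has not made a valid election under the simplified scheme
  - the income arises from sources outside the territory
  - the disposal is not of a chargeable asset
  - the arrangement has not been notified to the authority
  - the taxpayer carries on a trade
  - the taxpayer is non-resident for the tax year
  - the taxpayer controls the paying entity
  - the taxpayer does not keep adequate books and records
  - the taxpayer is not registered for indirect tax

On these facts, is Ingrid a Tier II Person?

rule 1 — Scheduled Taxpayer: [the arrangement has been notified to the authority? no] OR [the taxpayer has made a valid election under the simplified scheme? no] → not satisfied.
rule 4 — Recognised Person: [the income arises from sources within the territory? no] AND [the taxpayer is not connected with the counterparty? no] → not satisfied.
rule 2 — Tier IV Filer: [Scheduled Taxpayer (rule 1)? no] OR [Recognised Person (rule 4)? no] → not satisfied.
rule 14 — Registered Trader: [the taxpayer is connected with the counterparty? yes] AND [the taxpayer controls the paying entity? yes] → satisfied.
rule 12 — Approved Entity: [the taxpayer does not keep adequate books and records? yes] AND [the taxpayer carries on a trade? yes] → satisfied.
rule 5 — Permitted Filer: [Registered Trader (rule 14)? yes] AND [Approved Entity (rule 12)? yes] → satisfied.
rule 13 — Controlled Taxpayer: [Tier IV Filer (rule 2)? no] OR [not a Permitted Filer (rule 5)? no] → not satisfied.
rule 3 — Tier II Taxpayer: [the disposal is of a chargeable asset? no] OR [the taxpayer is resident for the tax year? no] → not satisfied.
rule 10 — Class-N Person: [the taxpayer is connected with the counterparty? yes] OR [the income arises from sources within the territory? no] → satisfied.
rule 9 — Excluded Entity: [Tier II Taxpayer (rule 3)? no] AND [not a Class-N Person (rule 10)? no] AND [the taxpayer is not registered for indirect tax? yes] → not satisfied.
rule 8 — Qualifying Filer: [the taxpayer is non-resident for the tax year? yes] AND [the disposal is not of a chargeable asset? yes] AND [the income arises from sources within the territory? no] → not satisfied.
rule 15 — Tier VI Taxpayer: [Excluded Entity (rule 9)? no] AND [Qualifying Filer (rule 8)? no] → not satisfied.
rule 11 — Tier II Person: [not a Controlled Taxpayer (rule 13)? yes] OR [Tier VI Taxpayer (rule 15)? no] → satisfied.

Yes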